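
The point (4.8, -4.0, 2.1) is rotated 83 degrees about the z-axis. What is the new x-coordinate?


Rotation about z-axis: x' = x*cos(theta) - y*sin(theta)
= 4.8 * 0.1219 - -4.0 * 0.9925
= 4.5552


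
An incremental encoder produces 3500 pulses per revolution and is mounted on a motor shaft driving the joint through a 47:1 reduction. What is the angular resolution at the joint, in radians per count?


counts per rev = 3500
effective counts at joint = 3500 * 47 = 164500
resolution = 2*pi / 164500
= 3.8196e-05 rad/count


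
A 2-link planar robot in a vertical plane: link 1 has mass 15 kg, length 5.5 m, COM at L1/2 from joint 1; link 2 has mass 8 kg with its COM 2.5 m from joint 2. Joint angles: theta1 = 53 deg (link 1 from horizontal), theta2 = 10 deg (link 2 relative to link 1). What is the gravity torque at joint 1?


Horizontal distance from joint 1 to link-1 COM:
  x_c1 = (L1/2)*cos(t1) = 2.75 * 0.6018 = 1.655 m
Horizontal distance from joint 1 to link-2 COM:
  x_c2 = L1*cos(t1) + Lc2*cos(t1+t2)
       = 5.5*0.6018 + 2.5*0.454 = 4.445 m
tau1 = m1*g*x_c1 + m2*g*x_c2
     = 15*9.81*1.655 + 8*9.81*4.445
     = 243.532 + 348.8404
     = 592.3723 Nm


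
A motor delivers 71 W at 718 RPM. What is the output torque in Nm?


omega = 718 * 2*pi/60 = 75.1888 rad/s
tau = P / omega = 71 / 75.1888
= 0.9443 Nm


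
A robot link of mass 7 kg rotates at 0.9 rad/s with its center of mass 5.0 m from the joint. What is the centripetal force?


F = m * omega^2 * r
= 7 * 0.9^2 * 5.0
= 7 * 0.81 * 5.0
= 28.35 N


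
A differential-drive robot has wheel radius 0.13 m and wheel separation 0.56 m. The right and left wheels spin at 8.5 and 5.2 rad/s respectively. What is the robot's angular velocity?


vR = r*wR = 0.13*8.5 = 1.105 m/s
vL = r*wL = 0.13*5.2 = 0.676 m/s
v = (vR+vL)/2 = 0.8905 m/s
omega = (vR-vL)/L = 0.7661 rad/s
angular velocity = 0.7661 rad/s


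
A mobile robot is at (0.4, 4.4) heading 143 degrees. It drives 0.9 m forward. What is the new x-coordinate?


x_new = x0 + d*cos(theta)
= 0.4 + 0.9*cos(143)
= 0.4 + -0.7188
= -0.3188


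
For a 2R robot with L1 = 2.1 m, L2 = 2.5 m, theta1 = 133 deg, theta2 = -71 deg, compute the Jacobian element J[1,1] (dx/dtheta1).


J[1,1] = -L1*sin(t1) - L2*sin(t1+t2)
= -2.1*sin(133) - 2.5*sin(62)
= -3.7432


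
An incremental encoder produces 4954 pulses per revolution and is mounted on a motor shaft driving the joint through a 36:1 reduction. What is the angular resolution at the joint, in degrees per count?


counts per rev = 4954
effective counts at joint = 4954 * 36 = 178344
resolution = 360 / 178344
= 0.002 deg/count


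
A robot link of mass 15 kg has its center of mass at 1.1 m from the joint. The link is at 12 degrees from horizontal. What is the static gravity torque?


tau = m*g*L*cos(angle)
= 15 * 9.81 * 1.1 * cos(12 deg)
= 15 * 9.81 * 1.1 * 0.9781
= 158.3279 Nm


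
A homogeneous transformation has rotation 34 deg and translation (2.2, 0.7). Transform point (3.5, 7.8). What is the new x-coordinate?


x' = cos(theta)*px - sin(theta)*py + tx
= 0.829*3.5 - 0.5592*7.8 + 2.2
= 0.7399


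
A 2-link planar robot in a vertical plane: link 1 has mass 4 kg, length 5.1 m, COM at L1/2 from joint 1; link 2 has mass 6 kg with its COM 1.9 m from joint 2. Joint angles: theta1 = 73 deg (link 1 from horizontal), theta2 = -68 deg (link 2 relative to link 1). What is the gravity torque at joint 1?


Horizontal distance from joint 1 to link-1 COM:
  x_c1 = (L1/2)*cos(t1) = 2.55 * 0.2924 = 0.7455 m
Horizontal distance from joint 1 to link-2 COM:
  x_c2 = L1*cos(t1) + Lc2*cos(t1+t2)
       = 5.1*0.2924 + 1.9*0.9962 = 3.3839 m
tau1 = m1*g*x_c1 + m2*g*x_c2
     = 4*9.81*0.7455 + 6*9.81*3.3839
     = 29.2553 + 199.1743
     = 228.4296 Nm


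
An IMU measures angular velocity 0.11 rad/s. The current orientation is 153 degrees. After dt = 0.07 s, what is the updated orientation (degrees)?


delta_theta = w * dt = 0.11 * 0.07 = 0.0077 rad
= 0.4412 deg
theta_new = 153 + 0.4412 = 153.4412 deg


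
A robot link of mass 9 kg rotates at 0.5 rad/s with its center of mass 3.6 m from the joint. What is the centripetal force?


F = m * omega^2 * r
= 9 * 0.5^2 * 3.6
= 9 * 0.25 * 3.6
= 8.1 N


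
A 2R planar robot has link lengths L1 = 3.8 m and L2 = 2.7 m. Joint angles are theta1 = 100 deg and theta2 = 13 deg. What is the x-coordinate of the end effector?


Convert angles to radians: theta1 = 1.7453, theta2 = 0.2269
x = L1*cos(theta1) + L2*cos(theta1+theta2)
x = -0.6599 + -1.055
x = -1.7148


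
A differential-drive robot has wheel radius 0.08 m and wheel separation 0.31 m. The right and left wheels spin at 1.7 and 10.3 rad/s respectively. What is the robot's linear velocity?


vR = r*wR = 0.08*1.7 = 0.136 m/s
vL = r*wL = 0.08*10.3 = 0.824 m/s
v = (vR+vL)/2 = 0.48 m/s
omega = (vR-vL)/L = -2.2194 rad/s
linear velocity = 0.48 m/s


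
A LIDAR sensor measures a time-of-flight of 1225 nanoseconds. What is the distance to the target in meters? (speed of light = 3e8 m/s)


tof = 1225 ns = 1.225e-06 s
dist = c * tof / 2
= 3e8 * 1.225e-06 / 2
= 183.75 m


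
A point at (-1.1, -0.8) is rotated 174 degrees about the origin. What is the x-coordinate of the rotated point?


x' = x*cos(theta) - y*sin(theta)
cos(174 deg) = -0.9945, sin(174 deg) = 0.1045
x' = -1.1 * -0.9945 - -0.8 * 0.1045
= 1.094 - -0.0836
= 1.1776


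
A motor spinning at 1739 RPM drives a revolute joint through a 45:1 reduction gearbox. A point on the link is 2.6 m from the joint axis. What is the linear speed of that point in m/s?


omega_motor = 1739 * 2*pi/60 = 182.1077 rad/s
omega_joint = omega_motor / 45 = 4.0468 rad/s
v = omega_joint * r = 4.0468 * 2.6
= 10.5218 m/s


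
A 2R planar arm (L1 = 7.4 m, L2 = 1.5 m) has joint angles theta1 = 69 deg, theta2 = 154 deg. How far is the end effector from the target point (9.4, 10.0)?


End effector via forward kinematics:
x = L1*cos(t1) + L2*cos(t1+t2) = 1.5549
y = L1*sin(t1) + L2*sin(t1+t2) = 5.8855
Distance to target:
d = sqrt((9.4 - 1.5549)^2 + (10.0 - 5.8855)^2)
= sqrt(61.5457 + 16.9291)
= 8.8586 m


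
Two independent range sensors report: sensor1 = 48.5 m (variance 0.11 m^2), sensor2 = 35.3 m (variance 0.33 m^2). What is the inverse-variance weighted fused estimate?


w1 = (1/var1) / (1/var1 + 1/var2)
   = 9.0909 / (9.0909 + 3.0303) = 0.75
w2 = 1 - w1 = 0.25
fused = w1*s1 + w2*s2 = 36.375 + 8.825
= 45.2 m


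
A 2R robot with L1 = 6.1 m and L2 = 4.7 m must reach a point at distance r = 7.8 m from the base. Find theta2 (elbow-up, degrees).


cos(theta2) = (r^2 - L1^2 - L2^2) / (2*L1*L2)
cos(theta2) = (60.84 - 37.21 - 22.09) / 57.34
cos(theta2) = 0.026857
theta2 = 88.461 degrees


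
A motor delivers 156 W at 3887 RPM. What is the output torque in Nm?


omega = 3887 * 2*pi/60 = 407.0457 rad/s
tau = P / omega = 156 / 407.0457
= 0.3832 Nm


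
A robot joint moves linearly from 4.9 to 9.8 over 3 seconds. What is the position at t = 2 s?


s = t/T = 2/3 = 0.6667
p(t) = p0 + (pf-p0)*s
= 4.9 + (9.8 - 4.9) * 0.6667
= 8.1667


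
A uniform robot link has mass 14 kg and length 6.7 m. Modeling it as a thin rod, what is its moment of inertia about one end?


I = (1/3) * m * L^2
= (1/3) * 14 * 6.7^2
= 0.333333 * 14 * 44.89
= 209.4867 kg*m^2


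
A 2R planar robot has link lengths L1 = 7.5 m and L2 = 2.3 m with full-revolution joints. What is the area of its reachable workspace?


r_max = L1 + L2 = 9.8 m
r_min = |L1 - L2| = 5.2 m
Area = pi*(r_max^2 - r_min^2)
= pi*(96.04 - 27.04)
= pi * 69.0
= 216.7699 m^2


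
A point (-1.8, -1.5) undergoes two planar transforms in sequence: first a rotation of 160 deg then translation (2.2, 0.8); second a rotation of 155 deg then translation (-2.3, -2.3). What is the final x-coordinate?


After transform 1:
x1 = cos(160)*-1.8 - sin(160)*-1.5 + 2.2 = 4.4045
y1 = sin(160)*-1.8 + cos(160)*-1.5 + 0.8 = 1.5939
After transform 2:
x2 = cos(155)*4.4045 - sin(155)*1.5939 + -2.3
= -6.9654


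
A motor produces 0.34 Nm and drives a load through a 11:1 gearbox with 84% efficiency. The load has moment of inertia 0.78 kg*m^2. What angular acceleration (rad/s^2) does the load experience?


tau_out = tau_motor * N * eta
= 0.34 * 11 * 0.84 = 3.1416 Nm
alpha = tau_out / I = 3.1416 / 0.78
= 4.0277 rad/s^2


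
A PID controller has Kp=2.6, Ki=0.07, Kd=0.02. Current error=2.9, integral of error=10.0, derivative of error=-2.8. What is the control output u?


u = Kp*e + Ki*int(e) + Kd*de/dt
= 2.6*2.9 + 0.07*10.0 + 0.02*(-2.8)
= 7.54 + 0.7 + -0.056
= 8.184


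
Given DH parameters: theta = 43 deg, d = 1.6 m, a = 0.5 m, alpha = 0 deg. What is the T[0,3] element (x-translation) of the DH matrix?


T[0,3] = a * cos(theta)
= 0.5 * cos(43 deg)
= 0.5 * 0.7314
= 0.3657


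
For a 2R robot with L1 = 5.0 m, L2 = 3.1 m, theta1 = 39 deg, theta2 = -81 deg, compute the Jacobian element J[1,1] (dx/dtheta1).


J[1,1] = -L1*sin(t1) - L2*sin(t1+t2)
= -5.0*sin(39) - 3.1*sin(-42)
= -1.0723


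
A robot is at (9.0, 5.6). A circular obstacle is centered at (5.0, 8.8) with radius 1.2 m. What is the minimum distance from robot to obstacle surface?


center_dist = sqrt((9.0-5.0)^2 + (5.6-8.8)^2)
= sqrt(16.0 + 10.24)
= 5.1225
min_dist = center_dist - radius = 5.1225 - 1.2 = 3.9225 m


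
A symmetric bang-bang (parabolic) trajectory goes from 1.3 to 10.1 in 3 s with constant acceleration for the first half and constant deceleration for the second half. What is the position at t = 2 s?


Symmetric rest-to-rest: each phase covers (pf-p0)/2 in time T/2. 0.5*a*(T/2)^2 = (pf-p0)/2 => a = 4*(pf-p0)/T^2
a = 4*(10.1-1.3)/3^2 = 3.9111
t = 2 is in the deceleration phase (t > T/2).
p = pf - 0.5*a*(T-t)^2 = 10.1 - 0.5*3.9111*1^2
= 8.1444


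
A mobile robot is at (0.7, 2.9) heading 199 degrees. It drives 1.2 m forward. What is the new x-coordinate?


x_new = x0 + d*cos(theta)
= 0.7 + 1.2*cos(199)
= 0.7 + -1.1346
= -0.4346


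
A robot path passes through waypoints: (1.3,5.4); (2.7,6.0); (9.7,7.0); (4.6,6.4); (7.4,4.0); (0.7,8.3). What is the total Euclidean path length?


Segment lengths:
  seg1 = sqrt((1.4)^2 + (0.6)^2) = 1.5232
  seg2 = sqrt((7.0)^2 + (1.0)^2) = 7.0711
  seg3 = sqrt((-5.1)^2 + (-0.6)^2) = 5.1352
  seg4 = sqrt((2.8)^2 + (-2.4)^2) = 3.6878
  seg5 = sqrt((-6.7)^2 + (4.3)^2) = 7.9612
Total = 25.3784


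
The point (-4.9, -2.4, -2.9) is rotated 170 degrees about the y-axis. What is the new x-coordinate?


Rotation about y-axis: x' = x*cos(theta) + z*sin(theta)
= -4.9 * -0.9848 + -2.9 * 0.1736
= 4.322


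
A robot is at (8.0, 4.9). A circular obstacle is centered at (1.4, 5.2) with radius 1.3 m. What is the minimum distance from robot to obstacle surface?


center_dist = sqrt((8.0-1.4)^2 + (4.9-5.2)^2)
= sqrt(43.56 + 0.09)
= 6.6068
min_dist = center_dist - radius = 6.6068 - 1.3 = 5.3068 m


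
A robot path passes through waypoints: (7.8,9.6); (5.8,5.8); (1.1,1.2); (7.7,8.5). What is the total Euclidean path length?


Segment lengths:
  seg1 = sqrt((-2.0)^2 + (-3.8)^2) = 4.2942
  seg2 = sqrt((-4.7)^2 + (-4.6)^2) = 6.5765
  seg3 = sqrt((6.6)^2 + (7.3)^2) = 9.8412
Total = 20.7119


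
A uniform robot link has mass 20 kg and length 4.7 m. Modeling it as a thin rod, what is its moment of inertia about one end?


I = (1/3) * m * L^2
= (1/3) * 20 * 4.7^2
= 0.333333 * 20 * 22.09
= 147.2667 kg*m^2


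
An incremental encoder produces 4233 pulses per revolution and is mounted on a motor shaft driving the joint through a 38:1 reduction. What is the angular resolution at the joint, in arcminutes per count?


counts per rev = 4233
effective counts at joint = 4233 * 38 = 160854
resolution = 360*60 / 160854
= 0.1343 arcmin/count


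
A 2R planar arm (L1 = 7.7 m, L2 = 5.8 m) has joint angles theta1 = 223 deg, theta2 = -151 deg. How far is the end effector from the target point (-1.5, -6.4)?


End effector via forward kinematics:
x = L1*cos(t1) + L2*cos(t1+t2) = -3.8391
y = L1*sin(t1) + L2*sin(t1+t2) = 0.2647
Distance to target:
d = sqrt((-1.5 - -3.8391)^2 + (-6.4 - 0.2647)^2)
= sqrt(5.4715 + 44.4188)
= 7.0633 m


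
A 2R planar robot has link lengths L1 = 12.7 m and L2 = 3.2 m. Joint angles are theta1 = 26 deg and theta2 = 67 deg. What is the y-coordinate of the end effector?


Convert angles to radians: theta1 = 0.4538, theta2 = 1.1694
y = L1*sin(theta1) + L2*sin(theta1+theta2)
y = 5.5673 + 3.1956
y = 8.7629


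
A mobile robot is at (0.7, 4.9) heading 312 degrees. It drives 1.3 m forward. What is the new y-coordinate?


y_new = y0 + d*sin(theta)
= 4.9 + 1.3*sin(312)
= 4.9 + -0.9661
= 3.9339


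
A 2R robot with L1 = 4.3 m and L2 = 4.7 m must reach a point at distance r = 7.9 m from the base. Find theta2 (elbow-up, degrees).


cos(theta2) = (r^2 - L1^2 - L2^2) / (2*L1*L2)
cos(theta2) = (62.41 - 18.49 - 22.09) / 40.42
cos(theta2) = 0.540079
theta2 = 57.311 degrees


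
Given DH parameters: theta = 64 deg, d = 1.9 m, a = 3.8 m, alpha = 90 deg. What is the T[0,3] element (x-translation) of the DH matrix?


T[0,3] = a * cos(theta)
= 3.8 * cos(64 deg)
= 3.8 * 0.4384
= 1.6658


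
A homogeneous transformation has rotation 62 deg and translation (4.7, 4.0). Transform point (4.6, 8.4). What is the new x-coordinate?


x' = cos(theta)*px - sin(theta)*py + tx
= 0.4695*4.6 - 0.8829*8.4 + 4.7
= -0.5572


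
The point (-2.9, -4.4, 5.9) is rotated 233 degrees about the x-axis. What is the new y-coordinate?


Rotation about x-axis: y' = y*cos(theta) - z*sin(theta)
= -4.4 * -0.6018 - 5.9 * -0.7986
= 7.3599


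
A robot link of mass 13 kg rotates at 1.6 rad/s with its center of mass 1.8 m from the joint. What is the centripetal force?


F = m * omega^2 * r
= 13 * 1.6^2 * 1.8
= 13 * 2.56 * 1.8
= 59.904 N


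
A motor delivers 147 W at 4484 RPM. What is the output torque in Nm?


omega = 4484 * 2*pi/60 = 469.5634 rad/s
tau = P / omega = 147 / 469.5634
= 0.3131 Nm


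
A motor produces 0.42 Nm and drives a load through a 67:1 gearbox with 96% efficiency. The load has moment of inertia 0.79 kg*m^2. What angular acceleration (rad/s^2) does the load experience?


tau_out = tau_motor * N * eta
= 0.42 * 67 * 0.96 = 27.0144 Nm
alpha = tau_out / I = 27.0144 / 0.79
= 34.1954 rad/s^2


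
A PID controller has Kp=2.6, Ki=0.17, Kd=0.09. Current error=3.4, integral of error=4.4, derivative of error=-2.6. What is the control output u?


u = Kp*e + Ki*int(e) + Kd*de/dt
= 2.6*3.4 + 0.17*4.4 + 0.09*(-2.6)
= 8.84 + 0.748 + -0.234
= 9.354


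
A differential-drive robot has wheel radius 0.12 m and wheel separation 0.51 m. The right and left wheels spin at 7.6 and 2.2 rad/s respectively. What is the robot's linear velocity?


vR = r*wR = 0.12*7.6 = 0.912 m/s
vL = r*wL = 0.12*2.2 = 0.264 m/s
v = (vR+vL)/2 = 0.588 m/s
omega = (vR-vL)/L = 1.2706 rad/s
linear velocity = 0.588 m/s


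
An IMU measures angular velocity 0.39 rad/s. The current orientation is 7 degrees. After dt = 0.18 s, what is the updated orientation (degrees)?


delta_theta = w * dt = 0.39 * 0.18 = 0.0702 rad
= 4.0222 deg
theta_new = 7 + 4.0222 = 11.0222 deg


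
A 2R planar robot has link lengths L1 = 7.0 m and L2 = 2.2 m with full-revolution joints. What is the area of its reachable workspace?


r_max = L1 + L2 = 9.2 m
r_min = |L1 - L2| = 4.8 m
Area = pi*(r_max^2 - r_min^2)
= pi*(84.64 - 23.04)
= pi * 61.6
= 193.5221 m^2


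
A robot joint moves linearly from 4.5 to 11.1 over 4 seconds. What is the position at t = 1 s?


s = t/T = 1/4 = 0.25
p(t) = p0 + (pf-p0)*s
= 4.5 + (11.1 - 4.5) * 0.25
= 6.15


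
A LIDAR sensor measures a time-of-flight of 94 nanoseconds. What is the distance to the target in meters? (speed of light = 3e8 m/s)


tof = 94 ns = 9.4e-08 s
dist = c * tof / 2
= 3e8 * 9.4e-08 / 2
= 14.1 m


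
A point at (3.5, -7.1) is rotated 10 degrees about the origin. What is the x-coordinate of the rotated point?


x' = x*cos(theta) - y*sin(theta)
cos(10 deg) = 0.9848, sin(10 deg) = 0.1736
x' = 3.5 * 0.9848 - -7.1 * 0.1736
= 3.4468 - -1.2329
= 4.6797


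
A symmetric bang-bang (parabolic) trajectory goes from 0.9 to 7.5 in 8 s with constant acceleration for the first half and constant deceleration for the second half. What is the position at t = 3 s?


Symmetric rest-to-rest: each phase covers (pf-p0)/2 in time T/2. 0.5*a*(T/2)^2 = (pf-p0)/2 => a = 4*(pf-p0)/T^2
a = 4*(7.5-0.9)/8^2 = 0.4125
t = 3 is in the acceleration phase (t <= T/2).
p = p0 + 0.5*a*t^2 = 0.9 + 0.5*0.4125*3^2
= 2.7562


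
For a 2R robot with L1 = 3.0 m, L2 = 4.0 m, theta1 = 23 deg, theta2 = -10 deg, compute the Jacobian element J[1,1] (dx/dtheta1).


J[1,1] = -L1*sin(t1) - L2*sin(t1+t2)
= -3.0*sin(23) - 4.0*sin(13)
= -2.072


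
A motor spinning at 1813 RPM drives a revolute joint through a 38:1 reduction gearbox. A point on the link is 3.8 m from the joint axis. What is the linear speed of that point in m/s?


omega_motor = 1813 * 2*pi/60 = 189.8569 rad/s
omega_joint = omega_motor / 38 = 4.9962 rad/s
v = omega_joint * r = 4.9962 * 3.8
= 18.9857 m/s


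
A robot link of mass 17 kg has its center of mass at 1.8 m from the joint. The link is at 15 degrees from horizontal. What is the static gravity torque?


tau = m*g*L*cos(angle)
= 17 * 9.81 * 1.8 * cos(15 deg)
= 17 * 9.81 * 1.8 * 0.9659
= 289.9574 Nm


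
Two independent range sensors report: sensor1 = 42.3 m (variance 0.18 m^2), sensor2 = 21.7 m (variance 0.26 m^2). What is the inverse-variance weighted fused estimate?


w1 = (1/var1) / (1/var1 + 1/var2)
   = 5.5556 / (5.5556 + 3.8462) = 0.5909
w2 = 1 - w1 = 0.4091
fused = w1*s1 + w2*s2 = 24.9955 + 8.8773
= 33.8727 m


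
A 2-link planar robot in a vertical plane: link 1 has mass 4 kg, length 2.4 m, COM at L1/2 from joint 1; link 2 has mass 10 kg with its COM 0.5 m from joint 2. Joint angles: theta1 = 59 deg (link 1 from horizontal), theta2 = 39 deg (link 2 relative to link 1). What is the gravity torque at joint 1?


Horizontal distance from joint 1 to link-1 COM:
  x_c1 = (L1/2)*cos(t1) = 1.2 * 0.515 = 0.618 m
Horizontal distance from joint 1 to link-2 COM:
  x_c2 = L1*cos(t1) + Lc2*cos(t1+t2)
       = 2.4*0.515 + 0.5*-0.1392 = 1.1665 m
tau1 = m1*g*x_c1 + m2*g*x_c2
     = 4*9.81*0.618 + 10*9.81*1.1665
     = 24.2521 + 114.4341
     = 138.6862 Nm


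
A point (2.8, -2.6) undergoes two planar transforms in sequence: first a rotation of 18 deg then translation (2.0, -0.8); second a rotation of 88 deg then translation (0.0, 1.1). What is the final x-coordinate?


After transform 1:
x1 = cos(18)*2.8 - sin(18)*-2.6 + 2.0 = 5.4664
y1 = sin(18)*2.8 + cos(18)*-2.6 + -0.8 = -2.4075
After transform 2:
x2 = cos(88)*5.4664 - sin(88)*-2.4075 + 0.0
= 2.5968


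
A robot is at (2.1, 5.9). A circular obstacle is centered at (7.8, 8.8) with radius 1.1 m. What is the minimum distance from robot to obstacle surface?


center_dist = sqrt((2.1-7.8)^2 + (5.9-8.8)^2)
= sqrt(32.49 + 8.41)
= 6.3953
min_dist = center_dist - radius = 6.3953 - 1.1 = 5.2953 m


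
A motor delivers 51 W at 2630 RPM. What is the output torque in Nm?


omega = 2630 * 2*pi/60 = 275.413 rad/s
tau = P / omega = 51 / 275.413
= 0.1852 Nm


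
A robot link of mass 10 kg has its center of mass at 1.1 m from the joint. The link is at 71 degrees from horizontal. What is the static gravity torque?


tau = m*g*L*cos(angle)
= 10 * 9.81 * 1.1 * cos(71 deg)
= 10 * 9.81 * 1.1 * 0.3256
= 35.1321 Nm


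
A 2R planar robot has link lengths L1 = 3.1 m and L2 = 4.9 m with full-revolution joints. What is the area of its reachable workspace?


r_max = L1 + L2 = 8.0 m
r_min = |L1 - L2| = 1.8 m
Area = pi*(r_max^2 - r_min^2)
= pi*(64.0 - 3.24)
= pi * 60.76
= 190.8832 m^2


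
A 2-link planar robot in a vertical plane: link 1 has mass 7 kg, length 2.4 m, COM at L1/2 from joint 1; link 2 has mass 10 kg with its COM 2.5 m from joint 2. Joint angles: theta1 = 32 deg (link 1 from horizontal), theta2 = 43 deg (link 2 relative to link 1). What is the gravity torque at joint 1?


Horizontal distance from joint 1 to link-1 COM:
  x_c1 = (L1/2)*cos(t1) = 1.2 * 0.848 = 1.0177 m
Horizontal distance from joint 1 to link-2 COM:
  x_c2 = L1*cos(t1) + Lc2*cos(t1+t2)
       = 2.4*0.848 + 2.5*0.2588 = 2.6824 m
tau1 = m1*g*x_c1 + m2*g*x_c2
     = 7*9.81*1.0177 + 10*9.81*2.6824
     = 69.8826 + 263.1398
     = 333.0224 Nm


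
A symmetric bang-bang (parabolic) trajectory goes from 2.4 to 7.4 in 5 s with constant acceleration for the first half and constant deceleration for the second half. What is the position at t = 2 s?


Symmetric rest-to-rest: each phase covers (pf-p0)/2 in time T/2. 0.5*a*(T/2)^2 = (pf-p0)/2 => a = 4*(pf-p0)/T^2
a = 4*(7.4-2.4)/5^2 = 0.8
t = 2 is in the acceleration phase (t <= T/2).
p = p0 + 0.5*a*t^2 = 2.4 + 0.5*0.8*2^2
= 4.0


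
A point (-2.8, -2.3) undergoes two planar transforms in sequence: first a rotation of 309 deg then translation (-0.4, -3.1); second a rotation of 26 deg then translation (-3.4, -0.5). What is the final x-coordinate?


After transform 1:
x1 = cos(309)*-2.8 - sin(309)*-2.3 + -0.4 = -3.9495
y1 = sin(309)*-2.8 + cos(309)*-2.3 + -3.1 = -2.3714
After transform 2:
x2 = cos(26)*-3.9495 - sin(26)*-2.3714 + -3.4
= -5.9103


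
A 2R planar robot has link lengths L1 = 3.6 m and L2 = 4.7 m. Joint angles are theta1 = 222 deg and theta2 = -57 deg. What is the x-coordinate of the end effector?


Convert angles to radians: theta1 = 3.8746, theta2 = -0.9948
x = L1*cos(theta1) + L2*cos(theta1+theta2)
x = -2.6753 + -4.5399
x = -7.2152


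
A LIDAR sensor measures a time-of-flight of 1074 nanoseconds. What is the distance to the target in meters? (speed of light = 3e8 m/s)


tof = 1074 ns = 1.074e-06 s
dist = c * tof / 2
= 3e8 * 1.074e-06 / 2
= 161.1 m


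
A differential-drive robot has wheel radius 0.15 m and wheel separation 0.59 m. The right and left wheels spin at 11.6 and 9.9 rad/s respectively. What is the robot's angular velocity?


vR = r*wR = 0.15*11.6 = 1.74 m/s
vL = r*wL = 0.15*9.9 = 1.485 m/s
v = (vR+vL)/2 = 1.6125 m/s
omega = (vR-vL)/L = 0.4322 rad/s
angular velocity = 0.4322 rad/s


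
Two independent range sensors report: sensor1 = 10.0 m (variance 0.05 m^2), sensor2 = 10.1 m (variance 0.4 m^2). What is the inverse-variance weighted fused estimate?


w1 = (1/var1) / (1/var1 + 1/var2)
   = 20.0 / (20.0 + 2.5) = 0.8889
w2 = 1 - w1 = 0.1111
fused = w1*s1 + w2*s2 = 8.8889 + 1.1222
= 10.0111 m


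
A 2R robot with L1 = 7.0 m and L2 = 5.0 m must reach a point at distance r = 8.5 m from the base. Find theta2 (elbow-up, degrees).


cos(theta2) = (r^2 - L1^2 - L2^2) / (2*L1*L2)
cos(theta2) = (72.25 - 49.0 - 25.0) / 70.0
cos(theta2) = -0.025
theta2 = 91.4325 degrees


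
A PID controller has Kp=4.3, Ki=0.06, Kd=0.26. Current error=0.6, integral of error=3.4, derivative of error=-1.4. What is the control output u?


u = Kp*e + Ki*int(e) + Kd*de/dt
= 4.3*0.6 + 0.06*3.4 + 0.26*(-1.4)
= 2.58 + 0.204 + -0.364
= 2.42


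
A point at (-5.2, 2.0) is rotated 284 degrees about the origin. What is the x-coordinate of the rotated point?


x' = x*cos(theta) - y*sin(theta)
cos(284 deg) = 0.2419, sin(284 deg) = -0.9703
x' = -5.2 * 0.2419 - 2.0 * -0.9703
= -1.258 - -1.9406
= 0.6826


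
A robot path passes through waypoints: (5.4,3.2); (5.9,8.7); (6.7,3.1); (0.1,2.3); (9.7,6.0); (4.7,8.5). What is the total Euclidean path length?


Segment lengths:
  seg1 = sqrt((0.5)^2 + (5.5)^2) = 5.5227
  seg2 = sqrt((0.8)^2 + (-5.6)^2) = 5.6569
  seg3 = sqrt((-6.6)^2 + (-0.8)^2) = 6.6483
  seg4 = sqrt((9.6)^2 + (3.7)^2) = 10.2883
  seg5 = sqrt((-5.0)^2 + (2.5)^2) = 5.5902
Total = 33.7064


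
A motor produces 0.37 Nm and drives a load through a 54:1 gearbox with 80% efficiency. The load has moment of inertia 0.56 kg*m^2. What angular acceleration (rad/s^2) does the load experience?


tau_out = tau_motor * N * eta
= 0.37 * 54 * 0.8 = 15.984 Nm
alpha = tau_out / I = 15.984 / 0.56
= 28.5429 rad/s^2


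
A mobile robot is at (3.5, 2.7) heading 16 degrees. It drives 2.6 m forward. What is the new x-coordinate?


x_new = x0 + d*cos(theta)
= 3.5 + 2.6*cos(16)
= 3.5 + 2.4993
= 5.9993


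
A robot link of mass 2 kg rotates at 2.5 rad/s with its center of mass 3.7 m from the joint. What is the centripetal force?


F = m * omega^2 * r
= 2 * 2.5^2 * 3.7
= 2 * 6.25 * 3.7
= 46.25 N


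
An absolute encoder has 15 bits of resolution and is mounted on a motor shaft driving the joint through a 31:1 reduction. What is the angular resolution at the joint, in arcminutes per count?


counts = 2^15 = 32768
effective counts at joint = 32768 * 31 = 1015808
resolution = 360*60 / 1015808
= 0.0213 arcmin/count


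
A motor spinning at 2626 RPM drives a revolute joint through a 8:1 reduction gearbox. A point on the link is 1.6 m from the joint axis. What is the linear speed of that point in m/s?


omega_motor = 2626 * 2*pi/60 = 274.9941 rad/s
omega_joint = omega_motor / 8 = 34.3743 rad/s
v = omega_joint * r = 34.3743 * 1.6
= 54.9988 m/s


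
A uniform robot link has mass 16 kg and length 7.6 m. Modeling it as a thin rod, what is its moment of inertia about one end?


I = (1/3) * m * L^2
= (1/3) * 16 * 7.6^2
= 0.333333 * 16 * 57.76
= 308.0533 kg*m^2


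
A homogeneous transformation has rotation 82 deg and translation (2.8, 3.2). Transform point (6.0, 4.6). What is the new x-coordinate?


x' = cos(theta)*px - sin(theta)*py + tx
= 0.1392*6.0 - 0.9903*4.6 + 2.8
= -0.9202


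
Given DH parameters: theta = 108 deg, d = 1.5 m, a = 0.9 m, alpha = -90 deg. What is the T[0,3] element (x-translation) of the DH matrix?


T[0,3] = a * cos(theta)
= 0.9 * cos(108 deg)
= 0.9 * -0.309
= -0.2781


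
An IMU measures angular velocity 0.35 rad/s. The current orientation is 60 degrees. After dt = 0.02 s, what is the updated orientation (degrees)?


delta_theta = w * dt = 0.35 * 0.02 = 0.007 rad
= 0.4011 deg
theta_new = 60 + 0.4011 = 60.4011 deg


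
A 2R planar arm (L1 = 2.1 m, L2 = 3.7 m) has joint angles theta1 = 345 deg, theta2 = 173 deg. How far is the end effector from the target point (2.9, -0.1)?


End effector via forward kinematics:
x = L1*cos(t1) + L2*cos(t1+t2) = -1.4021
y = L1*sin(t1) + L2*sin(t1+t2) = 0.8425
Distance to target:
d = sqrt((2.9 - -1.4021)^2 + (-0.1 - 0.8425)^2)
= sqrt(18.5084 + 0.8884)
= 4.4042 m


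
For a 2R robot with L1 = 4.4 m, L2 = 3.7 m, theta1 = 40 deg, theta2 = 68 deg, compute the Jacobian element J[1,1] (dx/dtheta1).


J[1,1] = -L1*sin(t1) - L2*sin(t1+t2)
= -4.4*sin(40) - 3.7*sin(108)
= -6.3472


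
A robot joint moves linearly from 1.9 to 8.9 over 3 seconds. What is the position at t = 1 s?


s = t/T = 1/3 = 0.3333
p(t) = p0 + (pf-p0)*s
= 1.9 + (8.9 - 1.9) * 0.3333
= 4.2333


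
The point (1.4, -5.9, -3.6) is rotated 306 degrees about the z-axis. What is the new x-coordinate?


Rotation about z-axis: x' = x*cos(theta) - y*sin(theta)
= 1.4 * 0.5878 - -5.9 * -0.809
= -3.9503


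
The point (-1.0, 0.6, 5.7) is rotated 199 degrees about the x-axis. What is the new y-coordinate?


Rotation about x-axis: y' = y*cos(theta) - z*sin(theta)
= 0.6 * -0.9455 - 5.7 * -0.3256
= 1.2884


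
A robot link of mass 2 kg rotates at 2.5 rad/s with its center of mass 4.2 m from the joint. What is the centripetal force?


F = m * omega^2 * r
= 2 * 2.5^2 * 4.2
= 2 * 6.25 * 4.2
= 52.5 N


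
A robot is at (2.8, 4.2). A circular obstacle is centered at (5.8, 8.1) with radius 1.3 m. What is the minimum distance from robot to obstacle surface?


center_dist = sqrt((2.8-5.8)^2 + (4.2-8.1)^2)
= sqrt(9.0 + 15.21)
= 4.9204
min_dist = center_dist - radius = 4.9204 - 1.3 = 3.6204 m


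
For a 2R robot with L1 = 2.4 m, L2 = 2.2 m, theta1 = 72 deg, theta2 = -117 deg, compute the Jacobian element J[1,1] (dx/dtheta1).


J[1,1] = -L1*sin(t1) - L2*sin(t1+t2)
= -2.4*sin(72) - 2.2*sin(-45)
= -0.7269


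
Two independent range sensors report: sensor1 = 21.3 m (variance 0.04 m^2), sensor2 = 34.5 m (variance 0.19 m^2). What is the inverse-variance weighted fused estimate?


w1 = (1/var1) / (1/var1 + 1/var2)
   = 25.0 / (25.0 + 5.2632) = 0.8261
w2 = 1 - w1 = 0.1739
fused = w1*s1 + w2*s2 = 17.5957 + 6.0
= 23.5957 m


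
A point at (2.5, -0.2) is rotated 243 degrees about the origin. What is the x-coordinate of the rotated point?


x' = x*cos(theta) - y*sin(theta)
cos(243 deg) = -0.454, sin(243 deg) = -0.891
x' = 2.5 * -0.454 - -0.2 * -0.891
= -1.135 - 0.1782
= -1.3132


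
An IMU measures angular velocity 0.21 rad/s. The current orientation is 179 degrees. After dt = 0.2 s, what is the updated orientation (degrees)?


delta_theta = w * dt = 0.21 * 0.2 = 0.042 rad
= 2.4064 deg
theta_new = 179 + 2.4064 = 181.4064 deg


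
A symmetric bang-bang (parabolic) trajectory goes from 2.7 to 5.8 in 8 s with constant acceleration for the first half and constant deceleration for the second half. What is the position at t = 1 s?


Symmetric rest-to-rest: each phase covers (pf-p0)/2 in time T/2. 0.5*a*(T/2)^2 = (pf-p0)/2 => a = 4*(pf-p0)/T^2
a = 4*(5.8-2.7)/8^2 = 0.1937
t = 1 is in the acceleration phase (t <= T/2).
p = p0 + 0.5*a*t^2 = 2.7 + 0.5*0.1937*1^2
= 2.7969


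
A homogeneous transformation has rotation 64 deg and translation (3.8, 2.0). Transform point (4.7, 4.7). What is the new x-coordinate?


x' = cos(theta)*px - sin(theta)*py + tx
= 0.4384*4.7 - 0.8988*4.7 + 3.8
= 1.636


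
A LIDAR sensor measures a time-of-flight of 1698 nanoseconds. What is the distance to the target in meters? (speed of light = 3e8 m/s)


tof = 1698 ns = 1.698e-06 s
dist = c * tof / 2
= 3e8 * 1.698e-06 / 2
= 254.7 m


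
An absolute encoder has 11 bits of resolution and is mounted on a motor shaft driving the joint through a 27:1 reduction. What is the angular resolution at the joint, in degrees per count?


counts = 2^11 = 2048
effective counts at joint = 2048 * 27 = 55296
resolution = 360 / 55296
= 0.0065 deg/count


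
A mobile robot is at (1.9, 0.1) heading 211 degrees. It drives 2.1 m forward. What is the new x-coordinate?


x_new = x0 + d*cos(theta)
= 1.9 + 2.1*cos(211)
= 1.9 + -1.8001
= 0.0999


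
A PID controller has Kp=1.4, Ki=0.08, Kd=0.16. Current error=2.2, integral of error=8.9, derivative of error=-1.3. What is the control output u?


u = Kp*e + Ki*int(e) + Kd*de/dt
= 1.4*2.2 + 0.08*8.9 + 0.16*(-1.3)
= 3.08 + 0.712 + -0.208
= 3.584


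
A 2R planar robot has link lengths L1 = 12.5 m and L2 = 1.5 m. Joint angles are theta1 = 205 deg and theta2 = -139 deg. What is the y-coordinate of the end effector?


Convert angles to radians: theta1 = 3.5779, theta2 = -2.426
y = L1*sin(theta1) + L2*sin(theta1+theta2)
y = -5.2827 + 1.3703
y = -3.9124


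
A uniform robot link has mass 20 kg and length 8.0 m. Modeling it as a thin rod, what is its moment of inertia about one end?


I = (1/3) * m * L^2
= (1/3) * 20 * 8.0^2
= 0.333333 * 20 * 64.0
= 426.6667 kg*m^2


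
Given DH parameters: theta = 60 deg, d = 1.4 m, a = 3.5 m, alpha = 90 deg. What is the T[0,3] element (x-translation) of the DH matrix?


T[0,3] = a * cos(theta)
= 3.5 * cos(60 deg)
= 3.5 * 0.5
= 1.75


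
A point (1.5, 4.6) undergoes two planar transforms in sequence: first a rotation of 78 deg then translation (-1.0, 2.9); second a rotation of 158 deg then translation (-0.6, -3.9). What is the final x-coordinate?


After transform 1:
x1 = cos(78)*1.5 - sin(78)*4.6 + -1.0 = -5.1876
y1 = sin(78)*1.5 + cos(78)*4.6 + 2.9 = 5.3236
After transform 2:
x2 = cos(158)*-5.1876 - sin(158)*5.3236 + -0.6
= 2.2156


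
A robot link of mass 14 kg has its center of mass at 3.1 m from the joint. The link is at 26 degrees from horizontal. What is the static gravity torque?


tau = m*g*L*cos(angle)
= 14 * 9.81 * 3.1 * cos(26 deg)
= 14 * 9.81 * 3.1 * 0.8988
= 382.6652 Nm


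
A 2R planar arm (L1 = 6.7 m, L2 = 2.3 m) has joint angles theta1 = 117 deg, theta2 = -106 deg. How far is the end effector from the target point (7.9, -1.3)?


End effector via forward kinematics:
x = L1*cos(t1) + L2*cos(t1+t2) = -0.784
y = L1*sin(t1) + L2*sin(t1+t2) = 6.4086
Distance to target:
d = sqrt((7.9 - -0.784)^2 + (-1.3 - 6.4086)^2)
= sqrt(75.4117 + 59.4226)
= 11.6118 m


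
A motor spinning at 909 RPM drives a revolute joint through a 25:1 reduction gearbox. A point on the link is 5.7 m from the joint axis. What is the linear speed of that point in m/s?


omega_motor = 909 * 2*pi/60 = 95.1903 rad/s
omega_joint = omega_motor / 25 = 3.8076 rad/s
v = omega_joint * r = 3.8076 * 5.7
= 21.7034 m/s


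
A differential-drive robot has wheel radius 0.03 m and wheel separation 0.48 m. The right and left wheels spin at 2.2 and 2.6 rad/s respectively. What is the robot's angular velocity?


vR = r*wR = 0.03*2.2 = 0.066 m/s
vL = r*wL = 0.03*2.6 = 0.078 m/s
v = (vR+vL)/2 = 0.072 m/s
omega = (vR-vL)/L = -0.025 rad/s
angular velocity = -0.025 rad/s


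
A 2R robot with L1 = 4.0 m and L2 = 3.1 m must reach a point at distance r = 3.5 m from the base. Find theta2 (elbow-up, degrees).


cos(theta2) = (r^2 - L1^2 - L2^2) / (2*L1*L2)
cos(theta2) = (12.25 - 16.0 - 9.61) / 24.8
cos(theta2) = -0.53871
theta2 = 122.5958 degrees


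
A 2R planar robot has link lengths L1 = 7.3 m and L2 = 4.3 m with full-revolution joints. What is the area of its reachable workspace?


r_max = L1 + L2 = 11.6 m
r_min = |L1 - L2| = 3.0 m
Area = pi*(r_max^2 - r_min^2)
= pi*(134.56 - 9.0)
= pi * 125.56
= 394.4584 m^2


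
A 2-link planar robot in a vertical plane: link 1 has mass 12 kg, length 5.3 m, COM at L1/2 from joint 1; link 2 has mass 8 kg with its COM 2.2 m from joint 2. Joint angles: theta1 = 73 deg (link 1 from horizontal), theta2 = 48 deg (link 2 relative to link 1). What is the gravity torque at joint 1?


Horizontal distance from joint 1 to link-1 COM:
  x_c1 = (L1/2)*cos(t1) = 2.65 * 0.2924 = 0.7748 m
Horizontal distance from joint 1 to link-2 COM:
  x_c2 = L1*cos(t1) + Lc2*cos(t1+t2)
       = 5.3*0.2924 + 2.2*-0.515 = 0.4165 m
tau1 = m1*g*x_c1 + m2*g*x_c2
     = 12*9.81*0.7748 + 8*9.81*0.4165
     = 91.2077 + 32.6858
     = 123.8935 Nm


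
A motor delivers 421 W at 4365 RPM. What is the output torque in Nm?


omega = 4365 * 2*pi/60 = 457.1017 rad/s
tau = P / omega = 421 / 457.1017
= 0.921 Nm


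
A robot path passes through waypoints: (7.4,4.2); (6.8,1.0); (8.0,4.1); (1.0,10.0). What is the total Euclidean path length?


Segment lengths:
  seg1 = sqrt((-0.6)^2 + (-3.2)^2) = 3.2558
  seg2 = sqrt((1.2)^2 + (3.1)^2) = 3.3242
  seg3 = sqrt((-7.0)^2 + (5.9)^2) = 9.1548
Total = 15.7347


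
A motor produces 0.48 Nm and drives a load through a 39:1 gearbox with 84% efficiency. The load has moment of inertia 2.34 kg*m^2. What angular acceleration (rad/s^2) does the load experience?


tau_out = tau_motor * N * eta
= 0.48 * 39 * 0.84 = 15.7248 Nm
alpha = tau_out / I = 15.7248 / 2.34
= 6.72 rad/s^2


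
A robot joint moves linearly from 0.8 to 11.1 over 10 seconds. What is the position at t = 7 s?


s = t/T = 7/10 = 0.7
p(t) = p0 + (pf-p0)*s
= 0.8 + (11.1 - 0.8) * 0.7
= 8.01


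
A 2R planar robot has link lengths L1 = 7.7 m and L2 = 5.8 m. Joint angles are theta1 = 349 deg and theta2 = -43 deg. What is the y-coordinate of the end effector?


Convert angles to radians: theta1 = 6.0912, theta2 = -0.7505
y = L1*sin(theta1) + L2*sin(theta1+theta2)
y = -1.4692 + -4.6923
y = -6.1615


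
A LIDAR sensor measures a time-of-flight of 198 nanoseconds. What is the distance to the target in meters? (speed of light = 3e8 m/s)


tof = 198 ns = 1.98e-07 s
dist = c * tof / 2
= 3e8 * 1.98e-07 / 2
= 29.7 m


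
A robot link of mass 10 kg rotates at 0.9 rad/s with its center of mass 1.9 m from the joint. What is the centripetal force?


F = m * omega^2 * r
= 10 * 0.9^2 * 1.9
= 10 * 0.81 * 1.9
= 15.39 N


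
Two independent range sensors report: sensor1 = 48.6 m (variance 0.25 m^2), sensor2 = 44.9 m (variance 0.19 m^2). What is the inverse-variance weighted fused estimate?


w1 = (1/var1) / (1/var1 + 1/var2)
   = 4.0 / (4.0 + 5.2632) = 0.4318
w2 = 1 - w1 = 0.5682
fused = w1*s1 + w2*s2 = 20.9864 + 25.5114
= 46.4977 m


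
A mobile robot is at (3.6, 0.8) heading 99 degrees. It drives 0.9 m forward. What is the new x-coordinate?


x_new = x0 + d*cos(theta)
= 3.6 + 0.9*cos(99)
= 3.6 + -0.1408
= 3.4592


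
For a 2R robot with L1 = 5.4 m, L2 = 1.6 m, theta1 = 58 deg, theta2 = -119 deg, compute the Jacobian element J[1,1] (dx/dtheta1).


J[1,1] = -L1*sin(t1) - L2*sin(t1+t2)
= -5.4*sin(58) - 1.6*sin(-61)
= -3.1801


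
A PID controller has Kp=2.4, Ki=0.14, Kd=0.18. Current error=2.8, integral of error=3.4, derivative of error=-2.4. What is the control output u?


u = Kp*e + Ki*int(e) + Kd*de/dt
= 2.4*2.8 + 0.14*3.4 + 0.18*(-2.4)
= 6.72 + 0.476 + -0.432
= 6.764


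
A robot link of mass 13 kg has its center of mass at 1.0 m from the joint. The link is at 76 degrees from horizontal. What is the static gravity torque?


tau = m*g*L*cos(angle)
= 13 * 9.81 * 1.0 * cos(76 deg)
= 13 * 9.81 * 1.0 * 0.2419
= 30.8523 Nm


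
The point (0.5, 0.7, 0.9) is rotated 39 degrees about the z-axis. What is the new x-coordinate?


Rotation about z-axis: x' = x*cos(theta) - y*sin(theta)
= 0.5 * 0.7771 - 0.7 * 0.6293
= -0.052


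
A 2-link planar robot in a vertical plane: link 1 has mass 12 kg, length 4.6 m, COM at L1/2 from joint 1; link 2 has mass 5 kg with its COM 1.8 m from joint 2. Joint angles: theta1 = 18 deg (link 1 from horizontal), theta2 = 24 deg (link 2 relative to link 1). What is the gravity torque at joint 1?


Horizontal distance from joint 1 to link-1 COM:
  x_c1 = (L1/2)*cos(t1) = 2.3 * 0.9511 = 2.1874 m
Horizontal distance from joint 1 to link-2 COM:
  x_c2 = L1*cos(t1) + Lc2*cos(t1+t2)
       = 4.6*0.9511 + 1.8*0.7431 = 5.7125 m
tau1 = m1*g*x_c1 + m2*g*x_c2
     = 12*9.81*2.1874 + 5*9.81*5.7125
     = 257.5043 + 280.1991
     = 537.7034 Nm


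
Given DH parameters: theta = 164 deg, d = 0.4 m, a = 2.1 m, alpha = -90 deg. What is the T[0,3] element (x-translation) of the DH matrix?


T[0,3] = a * cos(theta)
= 2.1 * cos(164 deg)
= 2.1 * -0.9613
= -2.0186


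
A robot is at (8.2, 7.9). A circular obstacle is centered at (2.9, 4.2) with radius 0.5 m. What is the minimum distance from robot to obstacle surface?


center_dist = sqrt((8.2-2.9)^2 + (7.9-4.2)^2)
= sqrt(28.09 + 13.69)
= 6.4637
min_dist = center_dist - radius = 6.4637 - 0.5 = 5.9637 m


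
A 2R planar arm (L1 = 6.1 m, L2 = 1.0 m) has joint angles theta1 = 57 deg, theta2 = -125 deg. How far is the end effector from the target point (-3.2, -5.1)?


End effector via forward kinematics:
x = L1*cos(t1) + L2*cos(t1+t2) = 3.6969
y = L1*sin(t1) + L2*sin(t1+t2) = 4.1887
Distance to target:
d = sqrt((-3.2 - 3.6969)^2 + (-5.1 - 4.1887)^2)
= sqrt(47.5673 + 86.2801)
= 11.5692 m


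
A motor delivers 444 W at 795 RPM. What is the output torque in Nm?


omega = 795 * 2*pi/60 = 83.2522 rad/s
tau = P / omega = 444 / 83.2522
= 5.3332 Nm


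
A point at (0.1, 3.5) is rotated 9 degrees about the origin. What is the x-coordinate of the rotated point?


x' = x*cos(theta) - y*sin(theta)
cos(9 deg) = 0.9877, sin(9 deg) = 0.1564
x' = 0.1 * 0.9877 - 3.5 * 0.1564
= 0.0988 - 0.5475
= -0.4488


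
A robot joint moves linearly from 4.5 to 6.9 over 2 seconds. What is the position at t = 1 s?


s = t/T = 1/2 = 0.5
p(t) = p0 + (pf-p0)*s
= 4.5 + (6.9 - 4.5) * 0.5
= 5.7


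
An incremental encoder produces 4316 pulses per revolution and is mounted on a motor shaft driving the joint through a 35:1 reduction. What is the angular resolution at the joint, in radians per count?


counts per rev = 4316
effective counts at joint = 4316 * 35 = 151060
resolution = 2*pi / 151060
= 4.1594e-05 rad/count


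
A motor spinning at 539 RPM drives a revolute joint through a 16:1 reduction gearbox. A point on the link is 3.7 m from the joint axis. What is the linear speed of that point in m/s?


omega_motor = 539 * 2*pi/60 = 56.4439 rad/s
omega_joint = omega_motor / 16 = 3.5277 rad/s
v = omega_joint * r = 3.5277 * 3.7
= 13.0527 m/s
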